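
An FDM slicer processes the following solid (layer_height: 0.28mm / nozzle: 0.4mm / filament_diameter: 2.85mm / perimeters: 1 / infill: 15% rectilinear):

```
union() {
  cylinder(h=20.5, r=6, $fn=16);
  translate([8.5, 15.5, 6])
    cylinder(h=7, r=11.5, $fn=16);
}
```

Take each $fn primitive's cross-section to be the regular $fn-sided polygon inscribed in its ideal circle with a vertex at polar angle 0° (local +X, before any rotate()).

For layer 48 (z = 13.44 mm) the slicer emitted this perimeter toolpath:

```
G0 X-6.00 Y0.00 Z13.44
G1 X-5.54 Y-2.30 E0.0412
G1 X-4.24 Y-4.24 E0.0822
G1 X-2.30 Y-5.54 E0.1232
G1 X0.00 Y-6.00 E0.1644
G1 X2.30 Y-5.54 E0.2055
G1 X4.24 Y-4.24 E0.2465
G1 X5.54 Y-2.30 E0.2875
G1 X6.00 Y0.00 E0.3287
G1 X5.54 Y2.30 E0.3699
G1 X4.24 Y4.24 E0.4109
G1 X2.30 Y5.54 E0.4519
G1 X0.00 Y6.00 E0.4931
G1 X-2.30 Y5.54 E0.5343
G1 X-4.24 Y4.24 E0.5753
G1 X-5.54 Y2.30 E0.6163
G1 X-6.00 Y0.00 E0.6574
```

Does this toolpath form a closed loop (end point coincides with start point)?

Start point (G0): (-6.00, 0.00). End point (last G1): the path returns to the start — closed.

yes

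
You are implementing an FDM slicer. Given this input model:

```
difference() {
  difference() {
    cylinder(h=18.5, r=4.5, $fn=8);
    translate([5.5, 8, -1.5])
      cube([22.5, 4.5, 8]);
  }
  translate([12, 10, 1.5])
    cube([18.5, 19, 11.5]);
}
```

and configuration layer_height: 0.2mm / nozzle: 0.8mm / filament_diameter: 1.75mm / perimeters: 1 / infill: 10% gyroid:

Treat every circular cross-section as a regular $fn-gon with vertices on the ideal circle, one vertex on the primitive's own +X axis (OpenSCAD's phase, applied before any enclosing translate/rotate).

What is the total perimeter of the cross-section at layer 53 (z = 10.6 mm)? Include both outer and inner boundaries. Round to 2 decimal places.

27.55 mm

At z = 10.6 mm: the r=4.5 cylinder contributes a regular 8-gon of circumradius 4.5 (perimeter = 2·8·4.500·sin(180°/8) = 27.55 mm); the cube at (5.5, 8) is not intersected at this z (z outside [-1.5, 6.5]); Taking the first minus the rest: none of the subtracted shapes is present at this height, so the r=4.5 cylinder is unchanged — boundary = 27.55 mm; the 18.5×19 cube at (12, 10) contributes its full rectangle (perimeter 75.00 mm); After the difference (first − rest): starting from the result so far, the 18.5×19 cube at (12, 10) misses the remaining region (no effect) — boundary = 27.55 mm. Overall, the cross-section is a single solid region. Total boundary length (outer) = 27.55 mm.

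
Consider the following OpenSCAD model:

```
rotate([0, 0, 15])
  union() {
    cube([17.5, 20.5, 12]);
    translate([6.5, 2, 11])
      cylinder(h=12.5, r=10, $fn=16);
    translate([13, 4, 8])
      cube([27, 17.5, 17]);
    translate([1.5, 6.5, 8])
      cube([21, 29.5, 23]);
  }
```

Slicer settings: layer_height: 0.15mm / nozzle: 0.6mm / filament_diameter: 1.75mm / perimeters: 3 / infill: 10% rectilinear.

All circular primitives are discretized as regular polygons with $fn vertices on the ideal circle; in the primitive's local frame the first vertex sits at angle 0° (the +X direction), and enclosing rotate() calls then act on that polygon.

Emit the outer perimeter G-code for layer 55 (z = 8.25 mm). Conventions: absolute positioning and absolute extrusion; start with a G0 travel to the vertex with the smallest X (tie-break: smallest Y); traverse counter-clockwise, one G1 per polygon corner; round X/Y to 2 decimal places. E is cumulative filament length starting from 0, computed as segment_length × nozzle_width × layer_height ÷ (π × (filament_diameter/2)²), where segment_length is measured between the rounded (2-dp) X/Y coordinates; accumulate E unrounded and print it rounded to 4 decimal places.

At z = 8.25 mm: the 17.5×20.5 cube contributes its full rectangle; the cylinder at (6.5, 2) is not intersected at this z (z outside [11, 23.5]); the 27×17.5 cube at (13, 4) contributes its full rectangle; the cube at (1.5, 6.5) is present — its section is the full 21×29.5 rectangle; Taking the union: the regions partially overlap (shared area 377.75 mm²), so overlapping operands fuse into one piece — 1 connected region; (rotated 15° about Z; rotation is an isometry so areas/perimeters/island counts are preserved). The outline is a single polygon with 10 vertices. Extrusion per mm of travel: 0.6 × 0.15 / (π × 0.875²) = 0.037418. Accumulating E over each segment gives final E = 5.6872.

G0 X-7.87 Y35.16 Z8.25
G1 X-3.86 Y20.19 E0.5799
G1 X-5.31 Y19.80 E0.6361
G1 X0.00 Y0.00 E1.4031
G1 X16.90 Y4.53 E2.0578
G1 X15.87 Y8.39 E2.2073
G1 X37.60 Y14.22 E3.0491
G1 X33.07 Y31.12 E3.7038
G1 X16.17 Y26.59 E4.3585
G1 X12.42 Y40.60 E4.9012
G1 X-7.87 Y35.16 E5.6872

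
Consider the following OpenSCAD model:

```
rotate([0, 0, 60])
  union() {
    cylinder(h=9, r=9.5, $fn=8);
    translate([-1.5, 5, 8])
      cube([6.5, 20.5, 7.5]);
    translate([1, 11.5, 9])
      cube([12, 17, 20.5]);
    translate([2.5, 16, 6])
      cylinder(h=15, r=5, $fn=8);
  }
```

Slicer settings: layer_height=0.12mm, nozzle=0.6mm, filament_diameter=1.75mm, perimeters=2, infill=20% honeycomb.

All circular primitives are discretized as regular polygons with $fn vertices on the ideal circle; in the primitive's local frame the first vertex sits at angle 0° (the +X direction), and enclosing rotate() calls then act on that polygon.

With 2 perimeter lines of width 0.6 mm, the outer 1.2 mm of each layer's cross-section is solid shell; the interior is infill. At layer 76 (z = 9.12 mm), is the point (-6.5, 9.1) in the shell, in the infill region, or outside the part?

At z = 9.12 mm: the cylinder does not reach this height (z outside [0, 9]); the cube at (-1.5, 5) (footprint 6.5×20.5) is included at this height; the cube at (1, 11.5) (footprint 12×17) is included at this height; the r=5 cylinder at (2.5, 16) contributes a regular 8-gon of circumradius 5; Merging all regions: the regions partially overlap (shared area 124.30 mm²), so overlapping operands fuse into one piece — 1 connected region; (rotated 60° about Z; rotation is an isometry so areas/perimeters/island counts are preserved). Overall, the cross-section is a single solid region. Undo the 60° rotation: the query point maps to (4.631, 10.179) in the un-rotated model frame. The nearest boundary edge runs (5.00, 11.50)→(5.00, 5.00); distance from the point to it = 0.37 mm. The point is inside the cross-section, 0.37 mm from the nearest boundary — within the 1.2 mm shell band (2 × 0.6).

shell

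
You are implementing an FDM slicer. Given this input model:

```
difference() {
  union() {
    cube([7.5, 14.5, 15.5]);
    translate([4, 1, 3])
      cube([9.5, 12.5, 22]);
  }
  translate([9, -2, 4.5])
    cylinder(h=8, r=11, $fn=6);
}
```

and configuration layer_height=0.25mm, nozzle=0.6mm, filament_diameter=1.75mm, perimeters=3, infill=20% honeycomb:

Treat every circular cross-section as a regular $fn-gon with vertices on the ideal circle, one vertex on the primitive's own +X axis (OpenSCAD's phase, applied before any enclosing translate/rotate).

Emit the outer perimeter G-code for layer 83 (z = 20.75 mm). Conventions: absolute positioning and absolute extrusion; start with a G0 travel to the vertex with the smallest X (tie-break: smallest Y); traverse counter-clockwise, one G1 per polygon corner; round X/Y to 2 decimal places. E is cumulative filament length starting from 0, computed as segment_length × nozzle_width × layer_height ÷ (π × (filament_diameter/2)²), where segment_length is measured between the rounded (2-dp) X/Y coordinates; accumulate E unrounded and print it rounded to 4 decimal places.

G0 X4.00 Y1.00 Z20.75
G1 X13.50 Y1.00 E0.5924
G1 X13.50 Y13.50 E1.3720
G1 X4.00 Y13.50 E1.9644
G1 X4.00 Y1.00 E2.7440

At z = 20.75 mm: the cube is not intersected at this z (z outside [0, 15.5]); the cube at (4, 1) (footprint 9.5×12.5) is included at this height; Taking the union: only the 9.5×12.5 cube at (4, 1) is present, so the union is just that shape — 1 connected region; the cylinder at (9, -2) does not reach this height (z outside [4.5, 12.5]); Taking the first minus the rest: none of the subtracted shapes is present at this height, so the result so far is unchanged — 1 connected region. The outline is a single polygon with 4 vertices. Extrusion per mm of travel: 0.6 × 0.25 / (π × 0.875²) = 0.062363. Accumulating E over each segment gives final E = 2.7440.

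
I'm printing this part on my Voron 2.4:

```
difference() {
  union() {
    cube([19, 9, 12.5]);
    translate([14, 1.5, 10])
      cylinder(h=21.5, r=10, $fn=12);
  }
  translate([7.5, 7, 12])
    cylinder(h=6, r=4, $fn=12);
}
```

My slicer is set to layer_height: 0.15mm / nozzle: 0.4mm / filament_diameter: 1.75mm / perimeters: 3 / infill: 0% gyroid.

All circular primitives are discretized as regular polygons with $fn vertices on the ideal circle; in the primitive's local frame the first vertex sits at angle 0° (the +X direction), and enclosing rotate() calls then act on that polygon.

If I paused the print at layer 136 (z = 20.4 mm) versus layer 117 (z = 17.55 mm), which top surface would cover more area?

layer 136 (z = 20.4 mm)

Layer 136 (z = 20.4): the cube does not reach this height (z outside [0, 12.5]); the r=10 cylinder at (14, 1.5) contributes a regular 12-gon of circumradius 10 (area = (12/2)·10.000²·sin(360°/12) = 300.00 mm²); Combining (union): only the r=10 cylinder at (14, 1.5) is present, so the union is just that shape — area = 300.00 mm²; the cylinder at (7.5, 7) does not reach this height (z outside [12, 18]); Taking the first minus the rest: none of the subtracted shapes is present at this height, so the result so far is unchanged — area = 300.00 mm². So its area = 300.00 mm². Layer 117 (z = 17.55): the cube does not reach this height (z outside [0, 12.5]); the r=10 cylinder at (14, 1.5) contributes a regular 12-gon of circumradius 10 (area = (12/2)·10.000²·sin(360°/12) = 300.00 mm²); Combining (union): only the r=10 cylinder at (14, 1.5) is present, so the union is just that shape — area = 300.00 mm²; the r=4 cylinder at (7.5, 7) gives a regular 12-gon of circumradius 4 (constant along its height) (area = (12/2)·4.000²·sin(360°/12) = 48.00 mm²); After the difference (first − rest): starting from the result so far (300.00 mm²), the r=4 cylinder at (7.5, 7) partially overlaps it — only the 31.84 mm² overlap (of its 48.00 mm²) is removed, clipping the outline — area = 268.16 mm². So its area = 268.16 mm². Layer 136 is larger (300.00 vs 268.16 mm²).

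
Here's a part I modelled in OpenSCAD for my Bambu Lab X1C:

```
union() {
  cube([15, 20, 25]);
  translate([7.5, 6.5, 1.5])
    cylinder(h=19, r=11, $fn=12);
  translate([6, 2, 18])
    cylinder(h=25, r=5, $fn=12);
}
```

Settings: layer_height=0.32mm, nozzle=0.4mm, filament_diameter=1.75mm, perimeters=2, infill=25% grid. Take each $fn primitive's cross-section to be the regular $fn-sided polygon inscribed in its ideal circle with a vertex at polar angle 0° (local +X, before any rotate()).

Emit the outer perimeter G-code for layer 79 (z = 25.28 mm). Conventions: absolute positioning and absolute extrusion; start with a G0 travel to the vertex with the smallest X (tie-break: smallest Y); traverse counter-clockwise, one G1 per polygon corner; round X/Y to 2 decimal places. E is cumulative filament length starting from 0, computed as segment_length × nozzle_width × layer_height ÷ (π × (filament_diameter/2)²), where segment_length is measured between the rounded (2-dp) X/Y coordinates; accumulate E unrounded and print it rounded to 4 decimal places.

At z = 25.28 mm: the cube does not reach this height (z outside [0, 25]); the cylinder at (7.5, 6.5) does not reach this height (z outside [1.5, 20.5]); the r=5 cylinder at (6, 2) gives a regular 12-gon of circumradius 5 (constant along its height); Combining (union): only the r=5 cylinder at (6, 2) is present, so the union is just that shape — 1 connected region. The outline is a single polygon with 12 vertices. Extrusion per mm of travel: 0.4 × 0.32 / (π × 0.875²) = 0.053216. Accumulating E over each segment gives final E = 1.6528.

G0 X1.00 Y2.00 Z25.28
G1 X1.67 Y-0.50 E0.1377
G1 X3.50 Y-2.33 E0.2755
G1 X6.00 Y-3.00 E0.4132
G1 X8.50 Y-2.33 E0.5509
G1 X10.33 Y-0.50 E0.6887
G1 X11.00 Y2.00 E0.8264
G1 X10.33 Y4.50 E0.9641
G1 X8.50 Y6.33 E1.1018
G1 X6.00 Y7.00 E1.2396
G1 X3.50 Y6.33 E1.3773
G1 X1.67 Y4.50 E1.5150
G1 X1.00 Y2.00 E1.6528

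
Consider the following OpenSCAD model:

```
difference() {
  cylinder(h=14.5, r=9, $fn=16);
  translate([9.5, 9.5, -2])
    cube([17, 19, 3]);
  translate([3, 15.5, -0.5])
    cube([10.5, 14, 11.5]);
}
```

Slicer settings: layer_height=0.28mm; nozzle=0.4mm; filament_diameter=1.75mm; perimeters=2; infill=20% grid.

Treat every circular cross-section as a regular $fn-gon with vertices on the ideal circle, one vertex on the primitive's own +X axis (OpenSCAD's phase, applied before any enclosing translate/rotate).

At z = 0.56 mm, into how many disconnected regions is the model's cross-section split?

At z = 0.56 mm: the r=9 cylinder gives a regular 16-gon of circumradius 9 (constant along its height); the cube at (9.5, 9.5) is present — its section is the full 17×19 rectangle; the cube at (3, 15.5) is present — its section is the full 10.5×14 rectangle; Subtracting the remaining from the first: starting from the r=9 cylinder, the 17×19 cube at (9.5, 9.5) misses the remaining region (no effect); the 10.5×14 cube at (3, 15.5) misses the remaining region (no effect) — 1 connected region. The result has 1 disconnected region.

1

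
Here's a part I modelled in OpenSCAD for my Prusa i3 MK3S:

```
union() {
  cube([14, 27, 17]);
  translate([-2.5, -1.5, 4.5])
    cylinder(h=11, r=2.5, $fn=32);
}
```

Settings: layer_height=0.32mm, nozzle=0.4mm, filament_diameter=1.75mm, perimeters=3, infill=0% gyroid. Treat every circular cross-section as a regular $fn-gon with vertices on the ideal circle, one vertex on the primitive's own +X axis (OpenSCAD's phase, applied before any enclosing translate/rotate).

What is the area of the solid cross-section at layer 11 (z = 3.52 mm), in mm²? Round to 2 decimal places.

At z = 3.52 mm: the cube (footprint 14×27) is included at this height (area 378.00 mm²); the cylinder at (-2.5, -1.5) does not reach this height (z outside [4.5, 15.5]); Taking the union: only the 14×27 cube is present, so the union is just that shape — area = 378.00 mm². Overall, the cross-section is a single solid region. Net area = 378.00 mm².

378.00 mm²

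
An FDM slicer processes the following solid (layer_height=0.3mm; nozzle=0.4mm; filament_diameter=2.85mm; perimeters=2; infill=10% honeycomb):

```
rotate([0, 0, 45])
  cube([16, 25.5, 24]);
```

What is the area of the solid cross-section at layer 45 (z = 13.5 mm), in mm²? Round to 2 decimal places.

408.00 mm²

At z = 13.5 mm: the cube (footprint 16×25.5) is included at this height (area 408.00 mm²); (whole slice rotated 45° about Z — lengths, areas and connectivity unchanged). Overall, the cross-section is a single solid region. Net area = 408.00 mm².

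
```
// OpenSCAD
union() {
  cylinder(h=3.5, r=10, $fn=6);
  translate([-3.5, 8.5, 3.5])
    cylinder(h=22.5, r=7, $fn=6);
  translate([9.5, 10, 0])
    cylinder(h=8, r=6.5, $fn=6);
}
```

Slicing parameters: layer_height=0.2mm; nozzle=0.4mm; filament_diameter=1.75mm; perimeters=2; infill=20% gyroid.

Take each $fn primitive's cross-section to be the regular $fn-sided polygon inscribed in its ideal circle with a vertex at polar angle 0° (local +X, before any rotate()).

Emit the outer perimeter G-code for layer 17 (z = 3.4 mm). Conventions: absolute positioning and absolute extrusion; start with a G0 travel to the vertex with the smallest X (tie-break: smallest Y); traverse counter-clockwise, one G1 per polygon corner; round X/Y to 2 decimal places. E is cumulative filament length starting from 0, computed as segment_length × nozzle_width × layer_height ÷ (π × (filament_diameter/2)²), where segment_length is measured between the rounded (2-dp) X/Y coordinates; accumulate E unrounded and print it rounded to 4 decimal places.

G0 X-10.00 Y0.00 Z3.40
G1 X-5.00 Y-8.66 E0.3326
G1 X5.00 Y-8.66 E0.6652
G1 X10.00 Y0.00 E0.9978
G1 X7.48 Y4.37 E1.1656
G1 X12.75 Y4.37 E1.3409
G1 X16.00 Y10.00 E1.5571
G1 X12.75 Y15.63 E1.7733
G1 X6.25 Y15.63 E1.9895
G1 X3.00 Y10.00 E2.2057
G1 X3.77 Y8.66 E2.2571
G1 X-5.00 Y8.66 E2.5488
G1 X-10.00 Y0.00 E2.8814

At z = 3.4 mm: the r=10 cylinder gives a regular 6-gon of circumradius 10 (constant along its height); the cylinder at (-3.5, 8.5) is absent (z outside [3.5, 26]); the r=6.5 cylinder at (9.5, 10) contributes a regular 6-gon of circumradius 6.5; Merging all regions: the regions partially overlap (shared area 5.26 mm²), so overlapping operands fuse into one piece — 1 connected region. The outline is a single polygon with 12 vertices. Extrusion per mm of travel: 0.4 × 0.2 / (π × 0.875²) = 0.033260. Accumulating E over each segment gives final E = 2.8814.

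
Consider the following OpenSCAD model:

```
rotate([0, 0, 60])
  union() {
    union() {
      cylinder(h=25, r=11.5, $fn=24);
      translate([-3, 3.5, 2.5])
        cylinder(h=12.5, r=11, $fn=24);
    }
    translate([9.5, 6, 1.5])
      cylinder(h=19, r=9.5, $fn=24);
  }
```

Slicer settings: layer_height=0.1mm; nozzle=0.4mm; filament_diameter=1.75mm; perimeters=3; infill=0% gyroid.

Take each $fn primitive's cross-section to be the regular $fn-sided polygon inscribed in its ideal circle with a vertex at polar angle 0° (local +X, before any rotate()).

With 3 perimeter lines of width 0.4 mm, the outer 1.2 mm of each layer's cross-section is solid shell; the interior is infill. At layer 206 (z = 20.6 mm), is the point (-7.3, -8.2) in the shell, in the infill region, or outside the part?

shell

At z = 20.6 mm: the r=11.5 cylinder contributes a regular 24-gon of circumradius 11.5; the cylinder at (-3, 3.5) is not intersected at this z (z outside [2.5, 15]); Combining (union): only the r=11.5 cylinder is present, so the union is just that shape — 1 connected region; the cylinder at (9.5, 6) does not reach this height (z outside [1.5, 20.5]); Combining (union): only that combined region is present, so the union is just that shape — 1 connected region; (rotated 60° about Z; rotation is an isometry so areas/perimeters/island counts are preserved). Overall, the cross-section is a single solid region. Undo the 60° rotation: the query point maps to (-10.751, 2.222) in the un-rotated model frame. The nearest boundary edge runs (-11.11, 2.98)→(-11.50, 0.00); distance from the point to it = 0.45 mm. The point is inside the cross-section, 0.45 mm from the nearest boundary — within the 1.2 mm shell band (3 × 0.4).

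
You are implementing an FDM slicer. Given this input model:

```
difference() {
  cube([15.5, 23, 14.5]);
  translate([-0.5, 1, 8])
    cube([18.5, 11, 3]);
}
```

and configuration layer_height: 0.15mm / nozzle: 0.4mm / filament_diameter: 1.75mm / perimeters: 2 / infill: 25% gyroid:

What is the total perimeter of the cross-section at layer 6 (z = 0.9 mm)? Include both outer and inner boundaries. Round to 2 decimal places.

At z = 0.9 mm: the cube is present — its section is the full 15.5×23 rectangle (perimeter 77.00 mm); the cube at (-0.5, 1) does not reach this height (z outside [8, 11]); Subtracting the remaining from the first: none of the subtracted shapes is present at this height, so the 15.5×23 cube is unchanged — boundary = 77.00 mm. Overall, the cross-section is a single solid region. Total boundary length (outer) = 77.00 mm.

77.00 mm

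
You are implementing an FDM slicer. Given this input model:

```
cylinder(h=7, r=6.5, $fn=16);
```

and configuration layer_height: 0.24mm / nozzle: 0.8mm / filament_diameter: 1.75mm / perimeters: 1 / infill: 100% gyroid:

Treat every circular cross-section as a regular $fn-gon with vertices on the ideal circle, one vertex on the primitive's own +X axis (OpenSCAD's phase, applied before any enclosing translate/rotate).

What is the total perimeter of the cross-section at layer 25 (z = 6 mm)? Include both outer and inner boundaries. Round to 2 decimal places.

At z = 6 mm: the cylinder: section is a regular 16-gon, circumradius r=6.5 (perimeter = 2·16·6.500·sin(180°/16) = 40.58 mm). Overall, the cross-section is a single solid region. Total boundary length (outer) = 40.58 mm.

40.58 mm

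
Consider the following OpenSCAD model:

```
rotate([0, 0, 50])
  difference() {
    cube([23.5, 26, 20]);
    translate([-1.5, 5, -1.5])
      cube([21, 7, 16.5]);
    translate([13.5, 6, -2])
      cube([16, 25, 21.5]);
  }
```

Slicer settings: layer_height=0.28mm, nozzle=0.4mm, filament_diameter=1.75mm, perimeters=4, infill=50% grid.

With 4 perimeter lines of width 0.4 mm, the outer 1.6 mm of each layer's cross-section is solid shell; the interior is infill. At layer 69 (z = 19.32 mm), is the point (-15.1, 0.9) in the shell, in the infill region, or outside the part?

outside

At z = 19.32 mm: the cube (footprint 23.5×26) is included at this height; the cube at (-1.5, 5) is absent (z outside [-1.5, 15]); the cube at (13.5, 6) is present — its section is the full 16×25 rectangle; After the difference (first − rest): starting from the 23.5×26 cube, the 16×25 cube at (13.5, 6) partially overlaps it — only the 200.00 mm² overlap (of its 400.00 mm²) is removed, clipping the outline — 1 connected region; (whole slice rotated 50° about Z — lengths, areas and connectivity unchanged). Overall, the cross-section is a single solid region. Undo the 50° rotation: the query point maps to (-9.017, 12.146) in the un-rotated model frame. The nearest boundary edge runs (0.00, 0.00)→(0.00, 26.00); distance from the point to it = 9.02 mm. The point is not inside any of the regions above, so it lies outside the cross-section (9.02 mm from the nearest boundary).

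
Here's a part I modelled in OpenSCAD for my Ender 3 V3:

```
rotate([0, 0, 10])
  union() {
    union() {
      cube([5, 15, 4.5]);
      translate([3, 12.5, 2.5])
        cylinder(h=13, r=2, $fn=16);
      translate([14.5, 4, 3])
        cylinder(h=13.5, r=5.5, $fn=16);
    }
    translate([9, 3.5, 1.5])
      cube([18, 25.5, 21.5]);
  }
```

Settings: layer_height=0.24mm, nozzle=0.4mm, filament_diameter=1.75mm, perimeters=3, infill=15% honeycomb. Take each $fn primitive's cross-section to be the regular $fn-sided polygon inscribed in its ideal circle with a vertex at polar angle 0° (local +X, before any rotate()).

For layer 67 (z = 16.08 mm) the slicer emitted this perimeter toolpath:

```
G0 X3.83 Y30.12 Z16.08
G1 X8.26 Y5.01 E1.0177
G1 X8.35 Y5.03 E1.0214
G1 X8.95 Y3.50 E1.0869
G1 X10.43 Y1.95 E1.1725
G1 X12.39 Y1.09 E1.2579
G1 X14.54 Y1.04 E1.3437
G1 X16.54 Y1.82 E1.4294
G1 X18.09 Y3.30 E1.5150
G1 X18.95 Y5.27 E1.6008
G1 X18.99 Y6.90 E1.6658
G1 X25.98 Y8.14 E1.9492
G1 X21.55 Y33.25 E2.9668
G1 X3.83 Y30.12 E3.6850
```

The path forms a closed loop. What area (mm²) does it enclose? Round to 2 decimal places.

499.69 mm²

Apply the shoelace formula to the sequence of (X, Y) vertices; enclosed area = 499.69 mm².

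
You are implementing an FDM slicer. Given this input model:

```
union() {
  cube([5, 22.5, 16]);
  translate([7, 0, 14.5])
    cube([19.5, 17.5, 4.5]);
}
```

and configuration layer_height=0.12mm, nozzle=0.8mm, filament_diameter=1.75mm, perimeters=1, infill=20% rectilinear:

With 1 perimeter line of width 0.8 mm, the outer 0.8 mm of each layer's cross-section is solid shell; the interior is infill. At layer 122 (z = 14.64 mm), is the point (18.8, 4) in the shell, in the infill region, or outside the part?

At z = 14.64 mm: the 5×22.5 cube contributes its full rectangle; the 19.5×17.5 cube at (7, 0) contributes its full rectangle; Taking the union: the 2 present regions are separate (no shared area or edge), so areas and boundary lengths simply add and each stays a separate island — 2 connected regions. Overall, the cross-section has 2 separate islands. The nearest boundary edge runs (26.50, 0.00)→(7.00, 0.00); distance from the point to it = 4.00 mm. (Shell/infill is judged within the island containing the point — the largest one.) The point is inside the cross-section and 4.00 mm from the nearest boundary — more than the 0.8 mm shell width (1 × 0.8), so it's in the infill interior.

infill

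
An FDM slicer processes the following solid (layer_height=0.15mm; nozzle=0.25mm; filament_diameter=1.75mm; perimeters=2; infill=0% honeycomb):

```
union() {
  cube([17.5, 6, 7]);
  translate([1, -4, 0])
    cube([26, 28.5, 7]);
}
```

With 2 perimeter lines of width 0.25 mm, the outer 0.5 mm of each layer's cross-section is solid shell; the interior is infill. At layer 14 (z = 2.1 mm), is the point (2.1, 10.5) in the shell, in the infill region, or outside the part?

At z = 2.1 mm: the cube (footprint 17.5×6) is included at this height; the cube at (1, -4) (footprint 26×28.5) is included at this height; Merging all regions: the regions partially overlap (shared area 99.00 mm²), so overlapping operands fuse into one piece — 1 connected region. Overall, the cross-section is a single solid region. The nearest boundary edge runs (1.00, 6.00)→(1.00, 24.50); distance from the point to it = 1.10 mm. The point is inside the cross-section and 1.10 mm from the nearest boundary — more than the 0.5 mm shell width (2 × 0.25), so it's in the infill interior.

infill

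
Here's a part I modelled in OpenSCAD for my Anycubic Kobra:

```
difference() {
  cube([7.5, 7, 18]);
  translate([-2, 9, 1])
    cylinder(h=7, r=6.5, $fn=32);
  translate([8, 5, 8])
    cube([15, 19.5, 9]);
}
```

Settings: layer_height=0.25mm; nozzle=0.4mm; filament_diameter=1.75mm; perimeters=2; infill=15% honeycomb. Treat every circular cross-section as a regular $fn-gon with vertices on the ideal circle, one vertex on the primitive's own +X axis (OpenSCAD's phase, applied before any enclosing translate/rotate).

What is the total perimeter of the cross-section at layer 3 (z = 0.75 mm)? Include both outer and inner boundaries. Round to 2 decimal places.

29.00 mm

At z = 0.75 mm: the cube is present — its section is the full 7.5×7 rectangle (perimeter 29.00 mm); the cylinder at (-2, 9) is not intersected at this z (z outside [1, 8]); the cube at (8, 5) is not intersected at this z (z outside [8, 17]); After the difference (first − rest): none of the subtracted shapes is present at this height, so the 7.5×7 cube is unchanged — boundary = 29.00 mm. Overall, the cross-section is a single solid region. Total boundary length (outer) = 29.00 mm.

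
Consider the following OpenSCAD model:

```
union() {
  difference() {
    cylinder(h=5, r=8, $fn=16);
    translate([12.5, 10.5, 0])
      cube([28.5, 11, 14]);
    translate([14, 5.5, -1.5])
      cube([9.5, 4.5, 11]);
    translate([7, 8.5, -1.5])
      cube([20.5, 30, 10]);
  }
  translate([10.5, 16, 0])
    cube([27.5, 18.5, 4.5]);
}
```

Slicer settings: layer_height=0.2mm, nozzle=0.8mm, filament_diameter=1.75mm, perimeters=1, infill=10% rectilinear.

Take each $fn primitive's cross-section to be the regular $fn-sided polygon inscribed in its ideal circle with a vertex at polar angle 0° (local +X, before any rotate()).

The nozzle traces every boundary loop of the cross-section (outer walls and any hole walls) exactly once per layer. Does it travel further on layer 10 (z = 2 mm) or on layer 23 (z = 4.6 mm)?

Layer 10 (z = 2): the cylinder: section is a regular 16-gon, circumradius r=8 (perimeter = 2·16·8.000·sin(180°/16) = 49.94 mm); the 28.5×11 cube at (12.5, 10.5) contributes its full rectangle (perimeter 79.00 mm); the cube at (14, 5.5) (footprint 9.5×4.5) is included at this height (perimeter 28.00 mm); the 20.5×30 cube at (7, 8.5) contributes its full rectangle (perimeter 101.00 mm); Taking the first minus the rest: starting from the r=8 cylinder, the 28.5×11 cube at (12.5, 10.5) misses the remaining region (no effect); the 9.5×4.5 cube at (14, 5.5) misses the remaining region (no effect); the 20.5×30 cube at (7, 8.5) misses the remaining region (no effect) — boundary = 49.94 mm; the cube at (10.5, 16) (footprint 27.5×18.5) is included at this height (perimeter 92.00 mm); Taking the union: the 2 present regions are separate (no shared area or edge), so areas and boundary lengths simply add and each stays a separate island — boundary = 141.94 mm. So its perimeter = 141.94 mm. Layer 23 (z = 4.6): the r=8 cylinder gives a regular 16-gon of circumradius 8 (constant along its height) (perimeter = 2·16·8.000·sin(180°/16) = 49.94 mm); the cube at (12.5, 10.5) is present — its section is the full 28.5×11 rectangle (perimeter 79.00 mm); the 9.5×4.5 cube at (14, 5.5) contributes its full rectangle (perimeter 28.00 mm); the cube at (7, 8.5) is present — its section is the full 20.5×30 rectangle (perimeter 101.00 mm); Subtracting the remaining from the first: starting from the r=8 cylinder, the 28.5×11 cube at (12.5, 10.5) misses the remaining region (no effect); the 9.5×4.5 cube at (14, 5.5) misses the remaining region (no effect); the 20.5×30 cube at (7, 8.5) misses the remaining region (no effect) — boundary = 49.94 mm; the cube at (10.5, 16) is absent (z outside [0, 4.5]); Merging all regions: only that combined region is present, so the union is just that shape — boundary = 49.94 mm. So its perimeter = 49.94 mm. Layer 10 is larger (141.94 vs 49.94 mm).

layer 10 (z = 2 mm)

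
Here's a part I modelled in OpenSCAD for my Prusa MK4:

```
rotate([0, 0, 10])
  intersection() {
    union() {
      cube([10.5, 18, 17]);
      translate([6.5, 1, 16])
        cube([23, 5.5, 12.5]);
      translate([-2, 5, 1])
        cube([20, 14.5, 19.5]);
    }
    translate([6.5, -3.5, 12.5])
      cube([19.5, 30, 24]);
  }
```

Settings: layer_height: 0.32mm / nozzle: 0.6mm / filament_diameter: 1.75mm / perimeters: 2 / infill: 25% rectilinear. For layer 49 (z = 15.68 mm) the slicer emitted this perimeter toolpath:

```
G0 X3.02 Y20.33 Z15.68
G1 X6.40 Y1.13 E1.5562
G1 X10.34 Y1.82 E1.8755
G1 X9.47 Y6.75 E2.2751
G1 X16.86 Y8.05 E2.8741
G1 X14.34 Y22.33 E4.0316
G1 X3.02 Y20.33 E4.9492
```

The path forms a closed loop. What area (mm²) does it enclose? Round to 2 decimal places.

Apply the shoelace formula to the sequence of (X, Y) vertices; enclosed area = 186.70 mm².

186.70 mm²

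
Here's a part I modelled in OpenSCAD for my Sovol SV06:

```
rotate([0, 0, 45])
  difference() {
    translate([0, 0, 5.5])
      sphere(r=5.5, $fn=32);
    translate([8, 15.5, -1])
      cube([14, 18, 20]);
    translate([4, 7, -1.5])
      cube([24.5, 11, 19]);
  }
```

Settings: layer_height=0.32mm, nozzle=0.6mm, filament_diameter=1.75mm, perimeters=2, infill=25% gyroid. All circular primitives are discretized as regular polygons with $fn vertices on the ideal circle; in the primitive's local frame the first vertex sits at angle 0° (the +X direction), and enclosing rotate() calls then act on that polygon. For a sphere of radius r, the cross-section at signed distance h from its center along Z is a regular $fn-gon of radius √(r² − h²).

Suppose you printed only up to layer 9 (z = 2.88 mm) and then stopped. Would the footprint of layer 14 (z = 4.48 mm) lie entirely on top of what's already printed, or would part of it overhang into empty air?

Compare the two slices. At z = 2.88: the r=5.5 sphere slices to a regular 32-gon of circumradius 4.836 (√(r²−h²) with h=2.62 from center) (area = (32/2)·4.836²·sin(360°/32) = 73.00 mm²); the cube at (8, 15.5) (footprint 14×18) is included at this height (area 252.00 mm²); the 24.5×11 cube at (4, 7) contributes its full rectangle (area 269.50 mm²); Taking the first minus the rest: starting from the r=5.5 sphere (73.00 mm²), the 14×18 cube at (8, 15.5) misses the remaining region (no effect); the 24.5×11 cube at (4, 7) misses the remaining region (no effect) — area = 73.00 mm²; (rotated 45° about Z; rotation is an isometry so areas/perimeters/island counts are preserved). At z = 4.48: the sphere: section is a regular 32-gon, circumradius = √(r²−h²) = √(5.5²−1.02²) = 5.405 (area = (32/2)·5.405²·sin(360°/32) = 91.18 mm²); the cube at (8, 15.5) (footprint 14×18) is included at this height (area 252.00 mm²); the 24.5×11 cube at (4, 7) contributes its full rectangle (area 269.50 mm²); Subtracting the remaining from the first: starting from the r=5.5 sphere (91.18 mm²), the 14×18 cube at (8, 15.5) misses the remaining region (no effect); the 24.5×11 cube at (4, 7) misses the remaining region (no effect) — area = 91.18 mm²; (whole slice rotated 45° about Z — lengths, areas and connectivity unchanged). Checking containment: at z = 4.48 the cross-section extends beyond the z = 2.88 cross-section by about 18.18 mm².

part overhangs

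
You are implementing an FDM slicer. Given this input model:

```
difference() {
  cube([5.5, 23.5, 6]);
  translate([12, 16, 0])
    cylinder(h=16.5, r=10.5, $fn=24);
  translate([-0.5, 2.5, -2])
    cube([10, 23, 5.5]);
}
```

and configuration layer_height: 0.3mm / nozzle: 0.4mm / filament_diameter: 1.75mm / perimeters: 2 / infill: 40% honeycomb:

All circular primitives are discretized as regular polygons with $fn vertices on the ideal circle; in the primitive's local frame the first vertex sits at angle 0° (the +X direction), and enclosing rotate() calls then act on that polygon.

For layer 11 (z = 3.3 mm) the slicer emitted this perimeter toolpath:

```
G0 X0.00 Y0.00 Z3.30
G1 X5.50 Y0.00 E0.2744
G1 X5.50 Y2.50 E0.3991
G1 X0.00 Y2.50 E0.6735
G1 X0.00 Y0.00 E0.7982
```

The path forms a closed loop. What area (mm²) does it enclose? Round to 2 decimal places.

Apply the shoelace formula to the sequence of (X, Y) vertices; enclosed area = 13.75 mm².

13.75 mm²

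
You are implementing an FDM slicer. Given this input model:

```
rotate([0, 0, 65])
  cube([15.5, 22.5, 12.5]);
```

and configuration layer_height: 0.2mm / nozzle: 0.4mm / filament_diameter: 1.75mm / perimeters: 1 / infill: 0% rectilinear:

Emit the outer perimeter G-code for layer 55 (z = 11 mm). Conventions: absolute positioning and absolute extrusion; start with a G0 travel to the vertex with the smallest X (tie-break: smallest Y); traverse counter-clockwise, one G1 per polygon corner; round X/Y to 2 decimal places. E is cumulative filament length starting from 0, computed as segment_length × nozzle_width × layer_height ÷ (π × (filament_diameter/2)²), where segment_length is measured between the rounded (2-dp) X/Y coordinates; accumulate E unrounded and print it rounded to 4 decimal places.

G0 X-20.39 Y9.51 Z11.00
G1 X0.00 Y0.00 E0.7483
G1 X6.55 Y14.05 E1.2639
G1 X-13.84 Y23.56 E2.0122
G1 X-20.39 Y9.51 E2.5278

At z = 11 mm: the cube (footprint 15.5×22.5) is included at this height; (rotated 65° about Z; rotation is an isometry so areas/perimeters/island counts are preserved). The outline is a single polygon with 4 vertices. Extrusion per mm of travel: 0.4 × 0.2 / (π × 0.875²) = 0.033260. Accumulating E over each segment gives final E = 2.5278.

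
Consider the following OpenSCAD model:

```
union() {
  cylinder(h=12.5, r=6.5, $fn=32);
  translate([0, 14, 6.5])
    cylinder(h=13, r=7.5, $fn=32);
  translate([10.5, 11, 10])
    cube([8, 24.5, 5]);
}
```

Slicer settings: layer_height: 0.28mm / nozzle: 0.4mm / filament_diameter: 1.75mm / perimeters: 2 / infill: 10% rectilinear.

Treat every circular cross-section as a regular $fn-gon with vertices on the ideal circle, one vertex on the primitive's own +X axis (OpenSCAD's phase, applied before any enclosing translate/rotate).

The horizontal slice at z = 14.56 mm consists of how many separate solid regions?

2

At z = 14.56 mm: the cylinder is not intersected at this z (z outside [0, 12.5]); the r=7.5 cylinder at (0, 14) contributes a regular 32-gon of circumradius 7.5; the cube at (10.5, 11) (footprint 8×24.5) is included at this height; Combining (union): the 2 present regions are separate (no shared area or edge), so areas and boundary lengths simply add and each stays a separate island — 2 connected regions. The result has 2 disconnected regions.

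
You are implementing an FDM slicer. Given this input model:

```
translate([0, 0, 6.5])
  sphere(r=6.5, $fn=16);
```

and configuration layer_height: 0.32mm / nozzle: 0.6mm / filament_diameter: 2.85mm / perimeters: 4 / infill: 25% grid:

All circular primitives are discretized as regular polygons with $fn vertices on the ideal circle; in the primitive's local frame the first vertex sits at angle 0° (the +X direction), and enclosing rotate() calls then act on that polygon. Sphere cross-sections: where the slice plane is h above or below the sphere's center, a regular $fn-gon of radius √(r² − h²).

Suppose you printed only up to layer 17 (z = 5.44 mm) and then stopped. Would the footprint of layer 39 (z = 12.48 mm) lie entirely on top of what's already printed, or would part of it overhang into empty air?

entirely on top

Compare the two slices. At z = 5.44: the r=6.5 sphere contributes a regular 16-gon of circumradius √(6.5²−1.06²) = 6.413 (area = (16/2)·6.413²·sin(360°/16) = 125.91 mm²). At z = 12.48: the r=6.5 sphere slices to a regular 16-gon of circumradius 2.547 (√(r²−h²) with h=5.98 from center) (area = (16/2)·2.547²·sin(360°/16) = 19.87 mm²). Checking containment: the cross-section at z = 12.48 is a subset of the cross-section at z = 5.44.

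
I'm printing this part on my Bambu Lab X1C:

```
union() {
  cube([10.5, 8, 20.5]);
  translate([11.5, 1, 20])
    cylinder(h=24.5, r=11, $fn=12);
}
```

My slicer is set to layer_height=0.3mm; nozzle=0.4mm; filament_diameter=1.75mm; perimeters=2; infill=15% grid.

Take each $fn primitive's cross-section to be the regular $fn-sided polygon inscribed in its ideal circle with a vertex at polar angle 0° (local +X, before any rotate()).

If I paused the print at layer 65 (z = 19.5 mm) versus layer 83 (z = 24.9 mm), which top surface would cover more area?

layer 83 (z = 24.9 mm)

Layer 65 (z = 19.5): the cube (footprint 10.5×8) is included at this height (area 84.00 mm²); the cylinder at (11.5, 1) does not reach this height (z outside [20, 44.5]); Combining (union): only the 10.5×8 cube is present, so the union is just that shape — area = 84.00 mm². So its area = 84.00 mm². Layer 83 (z = 24.9): the cube does not reach this height (z outside [0, 20.5]); the cylinder at (11.5, 1): section is a regular 12-gon, circumradius r=11 (area = (12/2)·11.000²·sin(360°/12) = 363.00 mm²); Merging all regions: only the r=11 cylinder at (11.5, 1) is present, so the union is just that shape — area = 363.00 mm². So its area = 363.00 mm². Layer 83 is larger (363.00 vs 84.00 mm²).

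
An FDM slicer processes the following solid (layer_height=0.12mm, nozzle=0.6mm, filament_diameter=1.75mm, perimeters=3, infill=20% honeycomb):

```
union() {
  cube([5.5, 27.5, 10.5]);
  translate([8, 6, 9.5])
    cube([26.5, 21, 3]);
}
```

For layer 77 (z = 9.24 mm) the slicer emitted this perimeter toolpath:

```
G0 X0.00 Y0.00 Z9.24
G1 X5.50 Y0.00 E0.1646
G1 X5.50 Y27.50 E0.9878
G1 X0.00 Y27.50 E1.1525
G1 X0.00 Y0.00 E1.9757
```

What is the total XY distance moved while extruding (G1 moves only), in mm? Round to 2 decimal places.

Sum the Euclidean lengths of each G1 segment: total = 66.00 mm.

66.00 mm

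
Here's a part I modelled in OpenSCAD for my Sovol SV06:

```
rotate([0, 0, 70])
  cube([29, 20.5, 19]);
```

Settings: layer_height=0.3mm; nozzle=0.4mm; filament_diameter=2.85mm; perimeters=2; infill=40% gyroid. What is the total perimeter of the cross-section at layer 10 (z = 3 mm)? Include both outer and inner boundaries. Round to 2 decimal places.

At z = 3 mm: the 29×20.5 cube contributes its full rectangle (perimeter 99.00 mm); (whole slice rotated 70° about Z — lengths, areas and connectivity unchanged). Overall, the cross-section is a single solid region. Total boundary length (outer) = 99.00 mm.

99.00 mm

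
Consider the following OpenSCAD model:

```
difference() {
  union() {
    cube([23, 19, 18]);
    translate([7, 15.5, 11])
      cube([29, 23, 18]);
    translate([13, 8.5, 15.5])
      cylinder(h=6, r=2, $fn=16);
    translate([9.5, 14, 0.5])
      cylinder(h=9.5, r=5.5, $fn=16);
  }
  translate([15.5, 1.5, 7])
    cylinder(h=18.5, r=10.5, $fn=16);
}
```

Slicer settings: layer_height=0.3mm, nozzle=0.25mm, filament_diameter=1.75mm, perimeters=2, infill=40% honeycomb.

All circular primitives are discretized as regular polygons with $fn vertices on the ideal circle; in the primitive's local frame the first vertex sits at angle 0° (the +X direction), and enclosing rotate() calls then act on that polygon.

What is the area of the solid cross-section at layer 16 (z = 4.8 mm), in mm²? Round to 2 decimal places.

438.23 mm²

At z = 4.8 mm: the cube (footprint 23×19) is included at this height (area 437.00 mm²); the cube at (7, 15.5) does not reach this height (z outside [11, 29]); the cylinder at (13, 8.5) is not intersected at this z (z outside [15.5, 21.5]); the r=5.5 cylinder at (9.5, 14) gives a regular 16-gon of circumradius 5.5 (constant along its height) (area = (16/2)·5.500²·sin(360°/16) = 92.61 mm²); Merging all regions: the regions partially overlap — summed areas 529.61 mm² minus the doubly-counted overlap 91.38 mm² gives 438.23 mm² — area = 438.23 mm²; the cylinder at (15.5, 1.5) is absent (z outside [7, 25.5]); Subtracting the remaining from the first: none of the subtracted shapes is present at this height, so the result so far is unchanged — area = 438.23 mm². Overall, the cross-section is a single solid region. Net area = 438.23 mm².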